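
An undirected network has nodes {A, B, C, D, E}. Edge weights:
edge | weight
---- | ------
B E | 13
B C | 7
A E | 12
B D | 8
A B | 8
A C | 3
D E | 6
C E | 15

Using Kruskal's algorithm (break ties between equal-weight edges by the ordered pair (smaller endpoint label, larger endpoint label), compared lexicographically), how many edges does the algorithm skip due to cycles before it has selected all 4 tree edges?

Kruskal: consider edges lightest-first.
A C (3): add. Components now {A,C} {B} {D} {E}
D E (6): add. Components now {A,C} {B} {D,E}
B C (7): add. Components now {A,B,C} {D,E}
A B (8): skip — A and B already connected.
B D (8): add. Components now {A,B,C,D,E}
Edges rejected before the tree was complete: 1.

1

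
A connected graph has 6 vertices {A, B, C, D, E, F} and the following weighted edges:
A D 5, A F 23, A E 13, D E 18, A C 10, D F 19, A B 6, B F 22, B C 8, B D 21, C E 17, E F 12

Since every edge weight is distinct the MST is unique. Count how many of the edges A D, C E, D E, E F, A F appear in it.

2

Kruskal's algorithm — process edges by increasing weight (ties by edge label):
A D (5): add. Components now {A,D} {B} {C} {E} {F}
A B (6): add. Components now {A,B,D} {C} {E} {F}
B C (8): add. Components now {A,B,C,D} {E} {F}
A C (10): skip — A and C already connected.
E F (12): add. Components now {A,B,C,D} {E,F}
A E (13): add. Components now {A,B,C,D,E,F}
MST edge set: {A D, A B, B C, E F, A E}.
Of the listed edges, {A D, E F} are in the MST → 2.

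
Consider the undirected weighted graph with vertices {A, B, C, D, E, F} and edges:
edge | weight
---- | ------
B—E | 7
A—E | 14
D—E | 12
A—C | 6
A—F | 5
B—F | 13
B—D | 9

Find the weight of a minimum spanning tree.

Kruskal's algorithm — process edges by increasing weight (ties by edge label):
A—F (5): add. Components now {A,F} {B} {C} {D} {E}
A—C (6): add. Components now {A,C,F} {B} {D} {E}
B—E (7): add. Components now {A,C,F} {B,E} {D}
B—D (9): add. Components now {A,C,F} {B,D,E}
D—E (12): skip — D and E already connected.
B—F (13): add. Components now {A,B,C,D,E,F}
MST edges: A—F, A—C, B—E, B—D, B—F; total weight 5+6+7+9+13 = 40.

40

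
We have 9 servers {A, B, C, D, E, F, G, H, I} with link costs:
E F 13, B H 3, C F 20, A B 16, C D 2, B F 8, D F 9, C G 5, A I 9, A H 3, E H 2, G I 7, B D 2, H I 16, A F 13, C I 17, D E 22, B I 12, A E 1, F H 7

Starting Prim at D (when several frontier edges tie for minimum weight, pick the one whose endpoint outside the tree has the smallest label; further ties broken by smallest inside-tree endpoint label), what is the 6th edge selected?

Prim's algorithm from D:
Step 1: cheapest edge leaving the tree is B D (2); add B.
Step 2: cheapest edge leaving the tree is C D (2); add C.
Step 3: cheapest edge leaving the tree is B H (3); add H.
Step 4: cheapest edge leaving the tree is E H (2); add E.
Step 5: cheapest edge leaving the tree is A E (1); add A.
Step 6: cheapest edge leaving the tree is C G (5); add G.
Step 7: cheapest edge leaving the tree is F H (7); add F.
Step 8: cheapest edge leaving the tree is G I (7); add I.
The 6th edge added is C G.

C-G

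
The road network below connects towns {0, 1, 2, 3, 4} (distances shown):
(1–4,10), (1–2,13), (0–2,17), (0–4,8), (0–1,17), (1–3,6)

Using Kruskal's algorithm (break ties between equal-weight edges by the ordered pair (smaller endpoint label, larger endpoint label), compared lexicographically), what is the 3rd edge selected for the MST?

1-4

Kruskal: consider edges lightest-first.
1–3 (6): add — endpoints in different components.
0–4 (8): add — endpoints in different components.
1–4 (10): add — endpoints in different components.
1–2 (13): add — endpoints in different components.
The 3rd edge added is 1–4.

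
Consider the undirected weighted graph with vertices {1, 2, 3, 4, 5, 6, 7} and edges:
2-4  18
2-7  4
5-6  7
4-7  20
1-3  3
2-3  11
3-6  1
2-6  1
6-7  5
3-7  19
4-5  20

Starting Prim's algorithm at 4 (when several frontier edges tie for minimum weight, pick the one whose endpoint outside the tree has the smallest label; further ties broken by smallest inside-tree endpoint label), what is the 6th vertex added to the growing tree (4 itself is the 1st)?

7

Grow the tree from 4 using Prim:
Step 1: cheapest edge leaving the tree is 2-4 (18); add 2.
Step 2: cheapest edge leaving the tree is 2-6 (1); add 6.
Step 3: cheapest edge leaving the tree is 3-6 (1); add 3.
Step 4: cheapest edge leaving the tree is 1-3 (3); add 1.
Step 5: cheapest edge leaving the tree is 2-7 (4); add 7.
Step 6: cheapest edge leaving the tree is 5-6 (7); add 5.
Vertex order: 4, 2, 6, 3, 1, 7, 5. The 6th vertex is 7.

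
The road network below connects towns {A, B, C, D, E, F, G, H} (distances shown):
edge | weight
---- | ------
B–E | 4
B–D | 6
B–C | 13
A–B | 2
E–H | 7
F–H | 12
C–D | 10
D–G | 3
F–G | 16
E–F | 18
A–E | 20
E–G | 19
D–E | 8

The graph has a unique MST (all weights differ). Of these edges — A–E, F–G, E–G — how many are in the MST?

0

Sort edges by weight, then run Kruskal:
A–B (2): add — endpoints in different components.
D–G (3): add — endpoints in different components.
B–E (4): add — endpoints in different components.
B–D (6): add — endpoints in different components.
E–H (7): add — endpoints in different components.
D–E (8): skip — D and E already connected.
C–D (10): add — endpoints in different components.
F–H (12): add — endpoints in different components.
MST edge set: {A–B, D–G, B–E, B–D, E–H, C–D, F–H}.
Of the listed edges, {} are in the MST → 0.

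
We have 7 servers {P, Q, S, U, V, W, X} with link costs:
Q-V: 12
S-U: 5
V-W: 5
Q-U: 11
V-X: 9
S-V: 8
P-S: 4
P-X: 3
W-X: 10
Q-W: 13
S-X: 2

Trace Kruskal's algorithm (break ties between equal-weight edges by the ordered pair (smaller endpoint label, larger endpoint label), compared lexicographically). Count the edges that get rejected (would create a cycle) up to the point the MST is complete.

Sort edges by weight, then run Kruskal:
S-X (2): add — endpoints in different components.
P-X (3): add — endpoints in different components.
P-S (4): skip — P and S already connected.
S-U (5): add — endpoints in different components.
V-W (5): add — endpoints in different components.
S-V (8): add — endpoints in different components.
V-X (9): skip — X and V already connected.
W-X (10): skip — X and W already connected.
Q-U (11): add — endpoints in different components.
Edges rejected before the tree was complete: 3.

3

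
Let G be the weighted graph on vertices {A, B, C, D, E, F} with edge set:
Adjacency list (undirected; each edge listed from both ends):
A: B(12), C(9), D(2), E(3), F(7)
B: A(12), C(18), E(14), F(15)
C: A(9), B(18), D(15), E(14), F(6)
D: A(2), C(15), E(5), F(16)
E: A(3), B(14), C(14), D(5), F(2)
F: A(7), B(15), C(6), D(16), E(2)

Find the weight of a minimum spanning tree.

Kruskal's algorithm — process edges by increasing weight (ties by edge label):
A–D (2): add — endpoints in different components.
E–F (2): add — endpoints in different components.
A–E (3): add — endpoints in different components.
D–E (5): skip — D and E already connected.
C–F (6): add — endpoints in different components.
A–F (7): skip — A and F already connected.
A–C (9): skip — A and C already connected.
A–B (12): add — endpoints in different components.
MST edges: A–D, E–F, A–E, C–F, A–B; total weight 2+2+3+6+12 = 25.

25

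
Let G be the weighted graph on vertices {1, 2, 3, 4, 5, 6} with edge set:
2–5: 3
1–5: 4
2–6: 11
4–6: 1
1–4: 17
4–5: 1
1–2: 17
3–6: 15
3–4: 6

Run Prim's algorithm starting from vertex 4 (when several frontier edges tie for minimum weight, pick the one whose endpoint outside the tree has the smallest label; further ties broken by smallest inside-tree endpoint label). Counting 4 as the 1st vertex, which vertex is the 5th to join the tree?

1

Prim's algorithm from 4:
Step 1: frontier [4–5 1, 4–6 1, 3–4 6, 1–4 17] → take 4–5 (1); add 5.
Step 2: frontier [4–6 1, 3–4 6, 1–4 17, 2–5 3, 1–5 4] → take 4–6 (1); add 6.
Step 3: frontier [3–4 6, 1–4 17, 2–5 3, 1–5 4, 2–6 11, 3–6 15] → take 2–5 (3); add 2.
Step 4: frontier [1–2 17, 3–4 6, 1–4 17, 1–5 4, 3–6 15] → take 1–5 (4); add 1.
Step 5: frontier [3–4 6, 3–6 15] → take 3–4 (6); add 3.
Vertex order: 4, 5, 6, 2, 1, 3. The 5th vertex is 1.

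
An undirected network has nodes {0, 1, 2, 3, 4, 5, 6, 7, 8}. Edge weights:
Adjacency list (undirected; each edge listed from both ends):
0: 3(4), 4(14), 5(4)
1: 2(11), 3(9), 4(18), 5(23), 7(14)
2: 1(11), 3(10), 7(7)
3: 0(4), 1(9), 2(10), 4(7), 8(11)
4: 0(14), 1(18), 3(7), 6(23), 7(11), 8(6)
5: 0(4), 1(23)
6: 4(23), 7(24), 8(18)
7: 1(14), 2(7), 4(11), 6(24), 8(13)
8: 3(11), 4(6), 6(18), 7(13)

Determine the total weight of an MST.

65

Sort edges by weight, then run Kruskal:
0–3 (4): add — endpoints in different components.
0–5 (4): add — endpoints in different components.
4–8 (6): add — endpoints in different components.
2–7 (7): add — endpoints in different components.
3–4 (7): add — endpoints in different components.
1–3 (9): add — endpoints in different components.
2–3 (10): add — endpoints in different components.
1–2 (11): skip — 1 and 2 already connected.
3–8 (11): skip — 3 and 8 already connected.
4–7 (11): skip — 4 and 7 already connected.
7–8 (13): skip — 7 and 8 already connected.
0–4 (14): skip — 0 and 4 already connected.
1–7 (14): skip — 1 and 7 already connected.
1–4 (18): skip — 1 and 4 already connected.
6–8 (18): add — endpoints in different components.
MST edges: 0–3, 0–5, 4–8, 2–7, 3–4, 1–3, 2–3, 6–8; total weight 4+4+6+7+7+9+10+18 = 65.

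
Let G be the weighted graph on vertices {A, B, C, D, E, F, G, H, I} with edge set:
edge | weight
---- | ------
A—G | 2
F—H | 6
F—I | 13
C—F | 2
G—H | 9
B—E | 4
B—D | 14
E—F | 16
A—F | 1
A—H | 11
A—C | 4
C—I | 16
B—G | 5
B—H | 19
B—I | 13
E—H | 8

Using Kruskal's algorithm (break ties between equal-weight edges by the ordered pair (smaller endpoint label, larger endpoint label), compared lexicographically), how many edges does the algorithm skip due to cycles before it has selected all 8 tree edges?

Sort edges by weight, then run Kruskal:
A—F (1): add — endpoints in different components.
A—G (2): add — endpoints in different components.
C—F (2): add — endpoints in different components.
A—C (4): skip — A and C already connected.
B—E (4): add — endpoints in different components.
B—G (5): add — endpoints in different components.
F—H (6): add — endpoints in different components.
E—H (8): skip — E and H already connected.
G—H (9): skip — G and H already connected.
A—H (11): skip — A and H already connected.
B—I (13): add — endpoints in different components.
F—I (13): skip — F and I already connected.
B—D (14): add — endpoints in different components.
Edges rejected before the tree was complete: 5.

5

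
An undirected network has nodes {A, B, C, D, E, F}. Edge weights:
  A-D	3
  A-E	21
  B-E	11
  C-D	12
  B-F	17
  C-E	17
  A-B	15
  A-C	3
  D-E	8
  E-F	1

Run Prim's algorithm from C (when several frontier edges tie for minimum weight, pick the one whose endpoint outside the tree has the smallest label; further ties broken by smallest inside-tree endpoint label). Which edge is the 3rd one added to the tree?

Prim, starting at C.
Step 1: frontier [A-C 3, C-D 12, C-E 17] → take A-C (3); add A.
Step 2: frontier [A-D 3, A-B 15, A-E 21, C-D 12, C-E 17] → take A-D (3); add D.
Step 3: frontier [A-B 15, A-E 21, C-E 17, D-E 8] → take D-E (8); add E.
Step 4: frontier [A-B 15, E-F 1, B-E 11] → take E-F (1); add F.
Step 5: frontier [A-B 15, B-E 11, B-F 17] → take B-E (11); add B.
The 3rd edge added is D-E.

D-E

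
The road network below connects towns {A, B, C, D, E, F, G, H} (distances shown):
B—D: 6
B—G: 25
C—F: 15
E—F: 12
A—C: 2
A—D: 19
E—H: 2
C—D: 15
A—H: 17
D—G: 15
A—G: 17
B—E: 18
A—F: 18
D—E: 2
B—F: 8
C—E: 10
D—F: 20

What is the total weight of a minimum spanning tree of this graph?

45

Kruskal: consider edges lightest-first.
A—C (2): add — endpoints in different components.
D—E (2): add — endpoints in different components.
E—H (2): add — endpoints in different components.
B—D (6): add — endpoints in different components.
B—F (8): add — endpoints in different components.
C—E (10): add — endpoints in different components.
E—F (12): skip — E and F already connected.
C—D (15): skip — C and D already connected.
C—F (15): skip — C and F already connected.
D—G (15): add — endpoints in different components.
MST edges: A—C, D—E, E—H, B—D, B—F, C—E, D—G; total weight 2+2+2+6+8+10+15 = 45.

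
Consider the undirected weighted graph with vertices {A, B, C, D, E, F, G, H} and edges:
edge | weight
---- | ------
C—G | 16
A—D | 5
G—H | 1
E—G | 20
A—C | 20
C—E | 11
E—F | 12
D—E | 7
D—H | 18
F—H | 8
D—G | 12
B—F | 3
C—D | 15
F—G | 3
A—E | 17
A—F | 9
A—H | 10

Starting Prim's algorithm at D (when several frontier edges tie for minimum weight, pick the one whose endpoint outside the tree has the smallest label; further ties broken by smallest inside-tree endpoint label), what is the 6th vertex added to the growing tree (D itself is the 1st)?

G

Grow the tree from D using Prim:
Step 1: cheapest edge leaving the tree is A—D (5); add A.
Step 2: cheapest edge leaving the tree is D—E (7); add E.
Step 3: cheapest edge leaving the tree is A—F (9); add F.
Step 4: cheapest edge leaving the tree is B—F (3); add B.
Step 5: cheapest edge leaving the tree is F—G (3); add G.
Step 6: cheapest edge leaving the tree is G—H (1); add H.
Step 7: cheapest edge leaving the tree is C—E (11); add C.
Vertex order: D, A, E, F, B, G, H, C. The 6th vertex is G.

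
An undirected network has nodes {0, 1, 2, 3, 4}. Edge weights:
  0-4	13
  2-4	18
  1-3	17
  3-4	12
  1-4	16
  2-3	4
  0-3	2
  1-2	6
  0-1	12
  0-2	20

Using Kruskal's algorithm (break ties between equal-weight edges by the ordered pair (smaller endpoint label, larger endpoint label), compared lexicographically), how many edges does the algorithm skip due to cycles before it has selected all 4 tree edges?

1

Kruskal's algorithm — process edges by increasing weight (ties by edge label):
0-3 (2): add — endpoints in different components.
2-3 (4): add — endpoints in different components.
1-2 (6): add — endpoints in different components.
0-1 (12): skip — 0 and 1 already connected.
3-4 (12): add — endpoints in different components.
Edges rejected before the tree was complete: 1.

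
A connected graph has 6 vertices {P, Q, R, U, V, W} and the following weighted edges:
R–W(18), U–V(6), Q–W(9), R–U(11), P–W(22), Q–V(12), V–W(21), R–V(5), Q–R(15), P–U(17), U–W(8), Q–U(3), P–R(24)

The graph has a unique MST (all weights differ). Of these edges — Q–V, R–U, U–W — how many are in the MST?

Kruskal's algorithm — process edges by increasing weight (ties by edge label):
Q–U (3): add. Components now {W} {Q,U} {R} {V} {P}
R–V (5): add. Components now {W} {Q,U} {R,V} {P}
U–V (6): add. Components now {W} {Q,R,U,V} {P}
U–W (8): add. Components now {Q,R,U,V,W} {P}
Q–W (9): skip — W and Q already connected.
R–U (11): skip — R and U already connected.
Q–V (12): skip — Q and V already connected.
Q–R (15): skip — Q and R already connected.
P–U (17): add. Components now {P,Q,R,U,V,W}
MST edge set: {Q–U, R–V, U–V, U–W, P–U}.
Of the listed edges, {U–W} are in the MST → 1.

1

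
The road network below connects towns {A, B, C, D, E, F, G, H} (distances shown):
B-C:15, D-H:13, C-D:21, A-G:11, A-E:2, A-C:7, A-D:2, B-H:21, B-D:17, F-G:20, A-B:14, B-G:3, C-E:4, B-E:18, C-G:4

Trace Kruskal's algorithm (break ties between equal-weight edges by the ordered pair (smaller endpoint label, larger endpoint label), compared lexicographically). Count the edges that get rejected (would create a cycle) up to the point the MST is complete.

6

Kruskal: consider edges lightest-first.
A-D (2): add — endpoints in different components.
A-E (2): add — endpoints in different components.
B-G (3): add — endpoints in different components.
C-E (4): add — endpoints in different components.
C-G (4): add — endpoints in different components.
A-C (7): skip — A and C already connected.
A-G (11): skip — A and G already connected.
D-H (13): add — endpoints in different components.
A-B (14): skip — A and B already connected.
B-C (15): skip — B and C already connected.
B-D (17): skip — B and D already connected.
B-E (18): skip — B and E already connected.
F-G (20): add — endpoints in different components.
Edges rejected before the tree was complete: 6.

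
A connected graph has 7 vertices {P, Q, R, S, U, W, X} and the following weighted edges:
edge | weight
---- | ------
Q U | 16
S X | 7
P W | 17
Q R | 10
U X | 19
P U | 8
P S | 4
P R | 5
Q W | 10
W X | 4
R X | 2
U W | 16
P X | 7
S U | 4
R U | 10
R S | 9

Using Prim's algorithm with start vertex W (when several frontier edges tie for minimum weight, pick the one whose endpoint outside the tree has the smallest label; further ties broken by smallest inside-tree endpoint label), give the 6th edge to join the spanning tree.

Grow the tree from W using Prim:
Step 1: cheapest edge leaving the tree is W X (4); add X.
Step 2: cheapest edge leaving the tree is R X (2); add R.
Step 3: cheapest edge leaving the tree is P R (5); add P.
Step 4: cheapest edge leaving the tree is P S (4); add S.
Step 5: cheapest edge leaving the tree is S U (4); add U.
Step 6: cheapest edge leaving the tree is Q R (10); add Q.
The 6th edge added is Q R.

Q-R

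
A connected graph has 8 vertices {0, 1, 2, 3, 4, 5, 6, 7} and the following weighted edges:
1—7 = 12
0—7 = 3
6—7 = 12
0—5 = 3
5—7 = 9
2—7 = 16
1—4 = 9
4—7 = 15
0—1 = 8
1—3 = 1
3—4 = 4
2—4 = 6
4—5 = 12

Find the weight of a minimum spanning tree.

37

Kruskal: consider edges lightest-first.
1—3 (1): add — endpoints in different components.
0—5 (3): add — endpoints in different components.
0—7 (3): add — endpoints in different components.
3—4 (4): add — endpoints in different components.
2—4 (6): add — endpoints in different components.
0—1 (8): add — endpoints in different components.
1—4 (9): skip — 1 and 4 already connected.
5—7 (9): skip — 5 and 7 already connected.
1—7 (12): skip — 1 and 7 already connected.
4—5 (12): skip — 4 and 5 already connected.
6—7 (12): add — endpoints in different components.
MST edges: 1—3, 0—5, 0—7, 3—4, 2—4, 0—1, 6—7; total weight 1+3+3+4+6+8+12 = 37.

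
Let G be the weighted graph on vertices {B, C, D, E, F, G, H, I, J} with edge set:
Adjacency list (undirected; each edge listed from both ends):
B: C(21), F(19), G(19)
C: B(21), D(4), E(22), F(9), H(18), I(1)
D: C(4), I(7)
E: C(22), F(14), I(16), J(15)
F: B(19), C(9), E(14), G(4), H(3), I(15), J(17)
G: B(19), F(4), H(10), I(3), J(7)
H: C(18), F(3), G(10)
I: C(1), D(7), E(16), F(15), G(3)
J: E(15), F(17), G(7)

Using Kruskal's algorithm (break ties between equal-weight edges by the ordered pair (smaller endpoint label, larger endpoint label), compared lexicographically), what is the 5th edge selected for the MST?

Kruskal's algorithm — process edges by increasing weight (ties by edge label):
C-I (1): add — endpoints in different components.
F-H (3): add — endpoints in different components.
G-I (3): add — endpoints in different components.
C-D (4): add — endpoints in different components.
F-G (4): add — endpoints in different components.
D-I (7): skip — D and I already connected.
G-J (7): add — endpoints in different components.
C-F (9): skip — C and F already connected.
G-H (10): skip — G and H already connected.
E-F (14): add — endpoints in different components.
E-J (15): skip — E and J already connected.
F-I (15): skip — F and I already connected.
E-I (16): skip — E and I already connected.
F-J (17): skip — F and J already connected.
C-H (18): skip — C and H already connected.
B-F (19): add — endpoints in different components.
The 5th edge added is F-G.

F-G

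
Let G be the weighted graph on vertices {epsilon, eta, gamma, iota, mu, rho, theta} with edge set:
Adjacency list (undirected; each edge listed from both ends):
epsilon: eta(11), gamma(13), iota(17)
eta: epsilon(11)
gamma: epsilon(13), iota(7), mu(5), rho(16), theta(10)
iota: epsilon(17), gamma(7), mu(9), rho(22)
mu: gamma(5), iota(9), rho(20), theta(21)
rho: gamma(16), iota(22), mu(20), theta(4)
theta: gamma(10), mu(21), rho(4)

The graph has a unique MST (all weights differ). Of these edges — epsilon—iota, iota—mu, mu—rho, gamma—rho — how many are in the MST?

0

Sort edges by weight, then run Kruskal:
rho—theta (4): add. Components now {rho,theta} {mu} {epsilon} {gamma} {iota} {eta}
gamma—mu (5): add. Components now {rho,theta} {gamma,mu} {epsilon} {iota} {eta}
gamma—iota (7): add. Components now {rho,theta} {gamma,iota,mu} {epsilon} {eta}
iota—mu (9): skip — mu and iota already connected.
gamma—theta (10): add. Components now {gamma,iota,mu,rho,theta} {epsilon} {eta}
epsilon—eta (11): add. Components now {gamma,iota,mu,rho,theta} {epsilon,eta}
epsilon—gamma (13): add. Components now {epsilon,eta,gamma,iota,mu,rho,theta}
MST edge set: {rho—theta, gamma—mu, gamma—iota, gamma—theta, epsilon—eta, epsilon—gamma}.
Of the listed edges, {} are in the MST → 0.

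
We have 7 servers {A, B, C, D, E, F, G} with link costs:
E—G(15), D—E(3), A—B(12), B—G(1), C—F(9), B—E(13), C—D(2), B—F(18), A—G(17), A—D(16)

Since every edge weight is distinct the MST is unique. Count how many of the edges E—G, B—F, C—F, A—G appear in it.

1

Kruskal: consider edges lightest-first.
B—G (1): add — endpoints in different components.
C—D (2): add — endpoints in different components.
D—E (3): add — endpoints in different components.
C—F (9): add — endpoints in different components.
A—B (12): add — endpoints in different components.
B—E (13): add — endpoints in different components.
MST edge set: {B—G, C—D, D—E, C—F, A—B, B—E}.
Of the listed edges, {C—F} are in the MST → 1.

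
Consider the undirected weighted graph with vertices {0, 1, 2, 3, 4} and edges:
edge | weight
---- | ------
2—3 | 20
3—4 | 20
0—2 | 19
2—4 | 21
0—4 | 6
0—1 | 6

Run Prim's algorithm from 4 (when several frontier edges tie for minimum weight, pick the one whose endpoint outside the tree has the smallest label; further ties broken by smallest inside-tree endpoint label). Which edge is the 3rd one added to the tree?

Grow the tree from 4 using Prim:
Step 1: cheapest edge leaving the tree is 0—4 (6); add 0.
Step 2: cheapest edge leaving the tree is 0—1 (6); add 1.
Step 3: cheapest edge leaving the tree is 0—2 (19); add 2.
Step 4: cheapest edge leaving the tree is 2—3 (20); add 3.
The 3rd edge added is 0—2.

0-2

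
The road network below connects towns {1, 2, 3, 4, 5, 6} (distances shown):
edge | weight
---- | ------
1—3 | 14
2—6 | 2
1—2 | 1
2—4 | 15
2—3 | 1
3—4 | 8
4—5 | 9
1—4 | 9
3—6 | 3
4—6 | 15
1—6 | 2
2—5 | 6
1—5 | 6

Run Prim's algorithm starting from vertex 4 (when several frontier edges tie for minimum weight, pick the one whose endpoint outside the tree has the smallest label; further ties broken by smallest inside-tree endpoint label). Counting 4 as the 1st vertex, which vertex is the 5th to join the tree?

6

Prim's algorithm from 4:
Step 1: frontier [3—4 8, 1—4 9, 4—5 9, 2—4 15, 4—6 15] → take 3—4 (8); add 3.
Step 2: frontier [2—3 1, 3—6 3, 1—3 14, 1—4 9, 4—5 9, 2—4 15, 4—6 15] → take 2—3 (1); add 2.
Step 3: frontier [1—2 1, 2—6 2, 2—5 6, 3—6 3, 1—3 14, 1—4 9, 4—5 9, 4—6 15] → take 1—2 (1); add 1.
Step 4: frontier [1—6 2, 1—5 6, 2—6 2, 2—5 6, 3—6 3, 4—5 9, 4—6 15] → take 1—6 (2); add 6.
Step 5: frontier [1—5 6, 2—5 6, 4—5 9] → take 1—5 (6); add 5.
Vertex order: 4, 3, 2, 1, 6, 5. The 5th vertex is 6.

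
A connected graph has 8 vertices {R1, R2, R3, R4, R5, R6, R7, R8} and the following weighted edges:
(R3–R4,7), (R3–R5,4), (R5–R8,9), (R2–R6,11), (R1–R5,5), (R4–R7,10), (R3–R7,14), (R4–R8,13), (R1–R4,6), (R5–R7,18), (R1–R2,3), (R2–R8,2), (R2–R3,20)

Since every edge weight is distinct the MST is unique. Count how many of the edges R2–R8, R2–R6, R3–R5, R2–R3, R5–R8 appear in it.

Sort edges by weight, then run Kruskal:
R2–R8 (2): add — endpoints in different components.
R1–R2 (3): add — endpoints in different components.
R3–R5 (4): add — endpoints in different components.
R1–R5 (5): add — endpoints in different components.
R1–R4 (6): add — endpoints in different components.
R3–R4 (7): skip — R4 and R3 already connected.
R5–R8 (9): skip — R8 and R5 already connected.
R4–R7 (10): add — endpoints in different components.
R2–R6 (11): add — endpoints in different components.
MST edge set: {R2–R8, R1–R2, R3–R5, R1–R5, R1–R4, R4–R7, R2–R6}.
Of the listed edges, {R2–R8, R2–R6, R3–R5} are in the MST → 3.

3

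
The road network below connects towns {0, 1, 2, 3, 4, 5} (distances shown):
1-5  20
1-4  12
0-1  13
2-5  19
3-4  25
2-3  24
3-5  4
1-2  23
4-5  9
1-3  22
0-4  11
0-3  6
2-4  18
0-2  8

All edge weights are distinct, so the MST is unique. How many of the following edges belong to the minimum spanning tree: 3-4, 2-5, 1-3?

Kruskal: consider edges lightest-first.
3-5 (4): add. Components now {0} {1} {2} {3,5} {4}
0-3 (6): add. Components now {0,3,5} {1} {2} {4}
0-2 (8): add. Components now {0,2,3,5} {1} {4}
4-5 (9): add. Components now {0,2,3,4,5} {1}
0-4 (11): skip — 0 and 4 already connected.
1-4 (12): add. Components now {0,1,2,3,4,5}
MST edge set: {3-5, 0-3, 0-2, 4-5, 1-4}.
Of the listed edges, {} are in the MST → 0.

0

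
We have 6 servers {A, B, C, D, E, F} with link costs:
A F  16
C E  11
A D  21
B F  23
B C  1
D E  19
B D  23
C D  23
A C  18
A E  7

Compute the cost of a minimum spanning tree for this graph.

Prim's algorithm from E:
Step 1: cheapest edge leaving the tree is A E (7); add A.
Step 2: cheapest edge leaving the tree is C E (11); add C.
Step 3: cheapest edge leaving the tree is B C (1); add B.
Step 4: cheapest edge leaving the tree is A F (16); add F.
Step 5: cheapest edge leaving the tree is D E (19); add D.
MST edges: A E, C E, B C, A F, D E; total weight 7+11+1+16+19 = 54.

54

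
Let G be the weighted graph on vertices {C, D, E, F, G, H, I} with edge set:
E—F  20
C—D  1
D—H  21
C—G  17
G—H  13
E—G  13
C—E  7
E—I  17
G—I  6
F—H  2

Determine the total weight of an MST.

42

Sort edges by weight, then run Kruskal:
C—D (1): add — endpoints in different components.
F—H (2): add — endpoints in different components.
G—I (6): add — endpoints in different components.
C—E (7): add — endpoints in different components.
E—G (13): add — endpoints in different components.
G—H (13): add — endpoints in different components.
MST edges: C—D, F—H, G—I, C—E, E—G, G—H; total weight 1+2+6+7+13+13 = 42.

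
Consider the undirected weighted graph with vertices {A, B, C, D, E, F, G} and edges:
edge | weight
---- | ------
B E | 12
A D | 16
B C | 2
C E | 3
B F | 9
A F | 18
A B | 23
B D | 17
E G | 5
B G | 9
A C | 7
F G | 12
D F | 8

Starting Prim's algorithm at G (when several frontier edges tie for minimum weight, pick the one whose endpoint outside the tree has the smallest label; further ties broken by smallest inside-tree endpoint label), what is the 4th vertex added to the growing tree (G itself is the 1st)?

B

Prim's algorithm from G:
Step 1: cheapest edge leaving the tree is E G (5); add E.
Step 2: cheapest edge leaving the tree is C E (3); add C.
Step 3: cheapest edge leaving the tree is B C (2); add B.
Step 4: cheapest edge leaving the tree is A C (7); add A.
Step 5: cheapest edge leaving the tree is B F (9); add F.
Step 6: cheapest edge leaving the tree is D F (8); add D.
Vertex order: G, E, C, B, A, F, D. The 4th vertex is B.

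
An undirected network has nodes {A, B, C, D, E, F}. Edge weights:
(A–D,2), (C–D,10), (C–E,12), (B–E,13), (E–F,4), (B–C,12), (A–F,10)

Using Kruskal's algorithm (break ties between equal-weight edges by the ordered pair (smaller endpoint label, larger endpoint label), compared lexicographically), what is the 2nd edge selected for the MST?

E-F

Kruskal's algorithm — process edges by increasing weight (ties by edge label):
A–D (2): add — endpoints in different components.
E–F (4): add — endpoints in different components.
A–F (10): add — endpoints in different components.
C–D (10): add — endpoints in different components.
B–C (12): add — endpoints in different components.
The 2nd edge added is E–F.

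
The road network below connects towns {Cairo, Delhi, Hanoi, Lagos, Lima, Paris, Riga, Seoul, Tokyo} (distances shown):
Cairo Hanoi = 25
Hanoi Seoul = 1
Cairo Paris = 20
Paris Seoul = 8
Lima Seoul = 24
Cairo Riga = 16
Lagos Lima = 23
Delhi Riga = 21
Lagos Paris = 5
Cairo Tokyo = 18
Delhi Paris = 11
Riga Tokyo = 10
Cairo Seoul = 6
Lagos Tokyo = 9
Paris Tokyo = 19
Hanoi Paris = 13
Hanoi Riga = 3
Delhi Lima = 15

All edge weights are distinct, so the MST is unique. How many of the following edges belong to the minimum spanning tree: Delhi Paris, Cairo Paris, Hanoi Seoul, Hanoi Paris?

Kruskal's algorithm — process edges by increasing weight (ties by edge label):
Hanoi Seoul (1): add — endpoints in different components.
Hanoi Riga (3): add — endpoints in different components.
Lagos Paris (5): add — endpoints in different components.
Cairo Seoul (6): add — endpoints in different components.
Paris Seoul (8): add — endpoints in different components.
Lagos Tokyo (9): add — endpoints in different components.
Riga Tokyo (10): skip — Tokyo and Riga already connected.
Delhi Paris (11): add — endpoints in different components.
Hanoi Paris (13): skip — Paris and Hanoi already connected.
Delhi Lima (15): add — endpoints in different components.
MST edge set: {Hanoi Seoul, Hanoi Riga, Lagos Paris, Cairo Seoul, Paris Seoul, Lagos Tokyo, Delhi Paris, Delhi Lima}.
Of the listed edges, {Delhi Paris, Hanoi Seoul} are in the MST → 2.

2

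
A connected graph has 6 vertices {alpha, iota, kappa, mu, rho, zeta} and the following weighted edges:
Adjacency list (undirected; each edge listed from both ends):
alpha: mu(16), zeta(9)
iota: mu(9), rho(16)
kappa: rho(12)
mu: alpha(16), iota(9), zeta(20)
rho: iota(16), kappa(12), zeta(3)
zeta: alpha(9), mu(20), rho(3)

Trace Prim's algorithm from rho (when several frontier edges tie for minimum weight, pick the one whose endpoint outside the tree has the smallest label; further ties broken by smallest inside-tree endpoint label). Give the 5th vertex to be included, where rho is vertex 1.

iota

Grow the tree from rho using Prim:
Step 1: cheapest edge leaving the tree is rho zeta (3); add zeta.
Step 2: cheapest edge leaving the tree is alpha zeta (9); add alpha.
Step 3: cheapest edge leaving the tree is kappa rho (12); add kappa.
Step 4: cheapest edge leaving the tree is iota rho (16); add iota.
Step 5: cheapest edge leaving the tree is iota mu (9); add mu.
Vertex order: rho, zeta, alpha, kappa, iota, mu. The 5th vertex is iota.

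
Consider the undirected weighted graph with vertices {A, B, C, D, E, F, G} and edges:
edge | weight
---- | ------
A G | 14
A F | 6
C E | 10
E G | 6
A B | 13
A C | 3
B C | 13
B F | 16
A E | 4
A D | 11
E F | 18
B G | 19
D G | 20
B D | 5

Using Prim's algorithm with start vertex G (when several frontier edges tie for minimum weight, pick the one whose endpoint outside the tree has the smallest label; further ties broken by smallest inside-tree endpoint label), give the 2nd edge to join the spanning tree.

A-E

Prim, starting at G.
Step 1: cheapest edge leaving the tree is E G (6); add E.
Step 2: cheapest edge leaving the tree is A E (4); add A.
Step 3: cheapest edge leaving the tree is A C (3); add C.
Step 4: cheapest edge leaving the tree is A F (6); add F.
Step 5: cheapest edge leaving the tree is A D (11); add D.
Step 6: cheapest edge leaving the tree is B D (5); add B.
The 2nd edge added is A E.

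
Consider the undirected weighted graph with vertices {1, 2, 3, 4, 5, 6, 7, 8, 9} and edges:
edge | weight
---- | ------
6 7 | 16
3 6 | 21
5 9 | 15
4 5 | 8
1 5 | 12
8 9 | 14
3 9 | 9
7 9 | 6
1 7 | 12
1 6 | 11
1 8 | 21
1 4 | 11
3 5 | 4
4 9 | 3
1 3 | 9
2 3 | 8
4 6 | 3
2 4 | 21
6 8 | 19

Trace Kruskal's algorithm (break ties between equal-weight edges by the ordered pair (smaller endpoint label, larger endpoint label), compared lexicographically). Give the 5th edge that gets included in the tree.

2-3

Kruskal: consider edges lightest-first.
4 6 (3): add — endpoints in different components.
4 9 (3): add — endpoints in different components.
3 5 (4): add — endpoints in different components.
7 9 (6): add — endpoints in different components.
2 3 (8): add — endpoints in different components.
4 5 (8): add — endpoints in different components.
1 3 (9): add — endpoints in different components.
3 9 (9): skip — 3 and 9 already connected.
1 4 (11): skip — 1 and 4 already connected.
1 6 (11): skip — 1 and 6 already connected.
1 5 (12): skip — 1 and 5 already connected.
1 7 (12): skip — 1 and 7 already connected.
8 9 (14): add — endpoints in different components.
The 5th edge added is 2 3.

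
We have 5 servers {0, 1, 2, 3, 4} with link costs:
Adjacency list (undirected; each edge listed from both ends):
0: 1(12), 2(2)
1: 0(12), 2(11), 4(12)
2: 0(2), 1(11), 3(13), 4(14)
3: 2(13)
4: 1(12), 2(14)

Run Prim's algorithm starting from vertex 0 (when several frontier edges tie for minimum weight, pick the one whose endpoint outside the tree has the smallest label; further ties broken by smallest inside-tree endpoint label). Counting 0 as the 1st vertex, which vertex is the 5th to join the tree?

3

Prim, starting at 0.
Step 1: frontier [0-2 2, 0-1 12] → take 0-2 (2); add 2.
Step 2: frontier [0-1 12, 1-2 11, 2-3 13, 2-4 14] → take 1-2 (11); add 1.
Step 3: frontier [1-4 12, 2-3 13, 2-4 14] → take 1-4 (12); add 4.
Step 4: frontier [2-3 13] → take 2-3 (13); add 3.
Vertex order: 0, 2, 1, 4, 3. The 5th vertex is 3.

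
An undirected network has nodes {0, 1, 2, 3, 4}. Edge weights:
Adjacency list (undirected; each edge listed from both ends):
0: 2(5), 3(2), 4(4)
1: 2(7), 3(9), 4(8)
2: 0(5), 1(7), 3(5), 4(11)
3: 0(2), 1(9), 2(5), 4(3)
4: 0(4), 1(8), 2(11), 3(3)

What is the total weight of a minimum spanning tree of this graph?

17

Sort edges by weight, then run Kruskal:
0-3 (2): add — endpoints in different components.
3-4 (3): add — endpoints in different components.
0-4 (4): skip — 0 and 4 already connected.
0-2 (5): add — endpoints in different components.
2-3 (5): skip — 2 and 3 already connected.
1-2 (7): add — endpoints in different components.
MST edges: 0-3, 3-4, 0-2, 1-2; total weight 2+3+5+7 = 17.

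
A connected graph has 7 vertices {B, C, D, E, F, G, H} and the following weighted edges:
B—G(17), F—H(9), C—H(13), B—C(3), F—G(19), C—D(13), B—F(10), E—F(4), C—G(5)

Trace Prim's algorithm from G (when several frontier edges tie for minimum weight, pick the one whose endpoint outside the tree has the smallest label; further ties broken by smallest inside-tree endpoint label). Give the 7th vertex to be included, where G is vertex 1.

D

Grow the tree from G using Prim:
Step 1: frontier [C—G 5, B—G 17, F—G 19] → take C—G (5); add C.
Step 2: frontier [B—C 3, C—D 13, C—H 13, B—G 17, F—G 19] → take B—C (3); add B.
Step 3: frontier [B—F 10, C—D 13, C—H 13, F—G 19] → take B—F (10); add F.
Step 4: frontier [C—D 13, C—H 13, E—F 4, F—H 9] → take E—F (4); add E.
Step 5: frontier [C—D 13, C—H 13, F—H 9] → take F—H (9); add H.
Step 6: frontier [C—D 13] → take C—D (13); add D.
Vertex order: G, C, B, F, E, H, D. The 7th vertex is D.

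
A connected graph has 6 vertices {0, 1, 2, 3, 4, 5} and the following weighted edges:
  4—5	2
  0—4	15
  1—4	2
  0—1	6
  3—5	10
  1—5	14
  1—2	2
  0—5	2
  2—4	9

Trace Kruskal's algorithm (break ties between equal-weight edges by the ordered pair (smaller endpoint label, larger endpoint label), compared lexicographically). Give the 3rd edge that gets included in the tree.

1-4

Kruskal's algorithm — process edges by increasing weight (ties by edge label):
0—5 (2): add — endpoints in different components.
1—2 (2): add — endpoints in different components.
1—4 (2): add — endpoints in different components.
4—5 (2): add — endpoints in different components.
0—1 (6): skip — 0 and 1 already connected.
2—4 (9): skip — 2 and 4 already connected.
3—5 (10): add — endpoints in different components.
The 3rd edge added is 1—4.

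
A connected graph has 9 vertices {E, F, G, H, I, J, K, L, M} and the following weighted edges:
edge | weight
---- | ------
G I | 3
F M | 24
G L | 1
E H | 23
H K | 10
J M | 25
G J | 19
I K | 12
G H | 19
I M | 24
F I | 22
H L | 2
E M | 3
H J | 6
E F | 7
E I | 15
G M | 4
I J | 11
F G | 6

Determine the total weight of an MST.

Prim's algorithm from K:
Step 1: cheapest edge leaving the tree is H K (10); add H.
Step 2: cheapest edge leaving the tree is H L (2); add L.
Step 3: cheapest edge leaving the tree is G L (1); add G.
Step 4: cheapest edge leaving the tree is G I (3); add I.
Step 5: cheapest edge leaving the tree is G M (4); add M.
Step 6: cheapest edge leaving the tree is E M (3); add E.
Step 7: cheapest edge leaving the tree is F G (6); add F.
Step 8: cheapest edge leaving the tree is H J (6); add J.
MST edges: H K, H L, G L, G I, G M, E M, F G, H J; total weight 10+2+1+3+4+3+6+6 = 35.

35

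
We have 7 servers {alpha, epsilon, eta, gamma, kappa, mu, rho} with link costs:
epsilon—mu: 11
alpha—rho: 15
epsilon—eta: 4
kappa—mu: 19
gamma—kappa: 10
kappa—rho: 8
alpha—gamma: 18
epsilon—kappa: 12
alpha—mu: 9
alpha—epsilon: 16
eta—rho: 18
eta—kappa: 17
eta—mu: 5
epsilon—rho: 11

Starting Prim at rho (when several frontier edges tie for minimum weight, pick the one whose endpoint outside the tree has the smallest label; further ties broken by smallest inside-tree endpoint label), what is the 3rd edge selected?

Prim, starting at rho.
Step 1: frontier [kappa—rho 8, epsilon—rho 11, alpha—rho 15, eta—rho 18] → take kappa—rho (8); add kappa.
Step 2: frontier [gamma—kappa 10, epsilon—kappa 12, eta—kappa 17, kappa—mu 19, epsilon—rho 11, alpha—rho 15, eta—rho 18] → take gamma—kappa (10); add gamma.
Step 3: frontier [alpha—gamma 18, epsilon—kappa 12, eta—kappa 17, kappa—mu 19, epsilon—rho 11, alpha—rho 15, eta—rho 18] → take epsilon—rho (11); add epsilon.
Step 4: frontier [epsilon—eta 4, epsilon—mu 11, alpha—epsilon 16, alpha—gamma 18, eta—kappa 17, kappa—mu 19, alpha—rho 15, eta—rho 18] → take epsilon—eta (4); add eta.
Step 5: frontier [epsilon—mu 11, alpha—epsilon 16, eta—mu 5, alpha—gamma 18, kappa—mu 19, alpha—rho 15] → take eta—mu (5); add mu.
Step 6: frontier [alpha—epsilon 16, alpha—gamma 18, alpha—mu 9, alpha—rho 15] → take alpha—mu (9); add alpha.
The 3rd edge added is epsilon—rho.

epsilon-rho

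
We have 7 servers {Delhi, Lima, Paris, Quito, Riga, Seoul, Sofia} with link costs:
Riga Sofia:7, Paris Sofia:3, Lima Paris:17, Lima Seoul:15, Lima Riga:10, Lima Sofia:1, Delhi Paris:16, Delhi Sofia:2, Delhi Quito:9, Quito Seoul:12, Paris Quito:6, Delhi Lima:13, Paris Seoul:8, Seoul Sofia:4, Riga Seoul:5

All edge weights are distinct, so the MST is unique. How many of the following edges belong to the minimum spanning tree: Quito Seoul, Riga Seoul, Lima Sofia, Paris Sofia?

Kruskal's algorithm — process edges by increasing weight (ties by edge label):
Lima Sofia (1): add — endpoints in different components.
Delhi Sofia (2): add — endpoints in different components.
Paris Sofia (3): add — endpoints in different components.
Seoul Sofia (4): add — endpoints in different components.
Riga Seoul (5): add — endpoints in different components.
Paris Quito (6): add — endpoints in different components.
MST edge set: {Lima Sofia, Delhi Sofia, Paris Sofia, Seoul Sofia, Riga Seoul, Paris Quito}.
Of the listed edges, {Riga Seoul, Lima Sofia, Paris Sofia} are in the MST → 3.

3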